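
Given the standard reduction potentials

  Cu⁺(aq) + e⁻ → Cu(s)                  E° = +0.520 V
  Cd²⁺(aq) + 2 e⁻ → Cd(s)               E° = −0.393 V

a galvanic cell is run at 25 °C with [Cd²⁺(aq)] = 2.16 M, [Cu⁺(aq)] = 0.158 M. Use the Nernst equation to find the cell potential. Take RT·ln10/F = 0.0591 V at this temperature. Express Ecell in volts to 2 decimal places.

The Cu⁺/Cu couple has the more positive E°, so it is the cathode; Cd²⁺/Cd is the anode.
E°cell = E°cat − E°an = +0.520 − (−0.393) = +0.913 V; n = 2.
Balancing gives 2 Cu⁺(aq) + Cd(s) → 2 Cu(s) + Cd²⁺(aq); hence Q = [Cd²⁺(aq)] / [Cu⁺(aq)]^2 = 86.5 (log Q = 1.937).
E = E° − (0.0591/n)·log Q = +0.913 − (0.0591/2)(1.937) = +0.86 V.

+0.86 V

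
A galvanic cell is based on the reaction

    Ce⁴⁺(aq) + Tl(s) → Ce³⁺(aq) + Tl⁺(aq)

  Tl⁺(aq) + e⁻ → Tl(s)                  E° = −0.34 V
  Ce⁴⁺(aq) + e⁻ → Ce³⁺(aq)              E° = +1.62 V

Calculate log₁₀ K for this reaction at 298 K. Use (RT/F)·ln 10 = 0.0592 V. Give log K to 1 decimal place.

log K = 33.1

The Ce⁴⁺/Ce³⁺ couple is reduced (cathode); E°cell = +1.62 − (−0.34) = +1.96 V with n = 1.
At equilibrium E = 0, so log K = nE°cell / 0.0592 = (1)(+1.96) / 0.0592 = 33.1.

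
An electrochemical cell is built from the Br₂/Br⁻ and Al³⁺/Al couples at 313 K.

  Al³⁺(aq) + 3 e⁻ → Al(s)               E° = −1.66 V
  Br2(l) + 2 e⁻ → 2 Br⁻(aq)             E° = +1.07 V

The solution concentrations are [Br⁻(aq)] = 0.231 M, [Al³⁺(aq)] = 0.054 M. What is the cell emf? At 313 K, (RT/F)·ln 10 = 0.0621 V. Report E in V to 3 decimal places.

+2.796 V

Br₂/Br⁻ is reduced (cathode, E° = +1.07 V) and Al³⁺/Al is oxidized (anode).
The standard potential is +1.07 − (−1.66) = +2.73 V and the balanced reaction transfers n = 6 electrons.
For the overall reaction 3 Br2(l) + 2 Al(s) → 6 Br⁻(aq) + 2 Al³⁺(aq), Q = [Br⁻(aq)]^6·[Al³⁺(aq)]^2 = 4.43×10^−7, giving log Q = −6.354.
Applying E = E° − (RT ln10/nF)·log Q gives +2.73 − (0.0621/6)(−6.354) = +2.796 V.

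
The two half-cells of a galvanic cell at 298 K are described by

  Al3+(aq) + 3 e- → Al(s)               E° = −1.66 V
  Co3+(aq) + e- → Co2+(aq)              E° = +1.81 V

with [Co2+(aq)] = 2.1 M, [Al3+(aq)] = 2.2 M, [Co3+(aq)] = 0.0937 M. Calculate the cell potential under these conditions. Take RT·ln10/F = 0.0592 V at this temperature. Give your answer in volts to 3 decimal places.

Since E°(Co³⁺/Co²⁺) > E°(Al³⁺/Al), Co³⁺/Co²⁺ serves as the cathode.
The standard potential is +1.81 − (−1.66) = +3.47 V and the balanced reaction transfers n = 3 electrons.
Balancing gives 3 Co3+(aq) + Al(s) → 3 Co2+(aq) + Al3+(aq); hence Q = ([Co2+(aq)]^3·[Al3+(aq)]) / [Co3+(aq)]^3 = 2.48×10^4 (log Q = 4.394).
By the Nernst equation, E = +3.47 − (0.0592/3)·(4.394) = +3.383 V.

+3.383 V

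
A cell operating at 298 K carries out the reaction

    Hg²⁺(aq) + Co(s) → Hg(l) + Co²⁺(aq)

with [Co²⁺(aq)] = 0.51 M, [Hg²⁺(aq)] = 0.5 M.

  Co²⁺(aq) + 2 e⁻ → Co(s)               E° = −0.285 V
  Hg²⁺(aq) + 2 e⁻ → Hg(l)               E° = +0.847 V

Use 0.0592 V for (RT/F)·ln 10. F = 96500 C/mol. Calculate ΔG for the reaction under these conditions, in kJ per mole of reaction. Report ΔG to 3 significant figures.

E°cell = +0.847 − (−0.285) = +1.132 V; the balanced reaction transfers n = 2 electrons.
Here Q = [Co²⁺(aq)] / [Hg²⁺(aq)] = 1.02 (log Q = 0.009), giving E = +1.132 − (0.0592/2)·(0.009) = +1.1317 V.
Finally ΔG = −nFE = −(2)(96500 C/mol)(+1.1317 V) = −218 kJ/mol.

−218 kJ/mol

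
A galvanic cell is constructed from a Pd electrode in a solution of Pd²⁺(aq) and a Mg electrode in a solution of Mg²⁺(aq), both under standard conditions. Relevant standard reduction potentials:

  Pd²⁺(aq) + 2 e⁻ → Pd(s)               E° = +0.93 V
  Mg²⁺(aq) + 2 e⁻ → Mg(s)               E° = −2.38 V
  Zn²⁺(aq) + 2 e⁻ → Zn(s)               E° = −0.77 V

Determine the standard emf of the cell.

+3.31 V

Of the two couples in this cell, the one with the more positive reduction potential is reduced at the cathode: here that is Pd²⁺/Pd (+0.93 V); Mg²⁺/Mg (−2.38 V) is the anode.
E°cell = E°(cathode) − E°(anode) = +0.93 − (−2.38) = +3.31 V.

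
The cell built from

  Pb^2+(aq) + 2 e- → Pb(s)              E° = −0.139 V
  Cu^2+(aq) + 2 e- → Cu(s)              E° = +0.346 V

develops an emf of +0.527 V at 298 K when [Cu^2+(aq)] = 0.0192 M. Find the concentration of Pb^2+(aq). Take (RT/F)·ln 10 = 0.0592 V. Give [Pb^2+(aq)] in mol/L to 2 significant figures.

Cu²⁺/Cu is the cathode (higher E°); E°cell = +0.346 − (−0.139) = +0.485 V with n = 2.
From the Nernst equation, log Q = n(E° − E)/0.0592 = 2·(+0.485 − (+0.527))/0.0592 = −1.419.
For Cu^2+(aq) + Pb(s) → Cu(s) + Pb^2+(aq), the reaction quotient is Q = [Pb^2+(aq)] / [Cu^2+(aq)].
Solving for the unknown gives log [Pb^2+(aq)] = −3.136, so [Pb^2+(aq)] ≈ 0.00073 M.

0.00073 M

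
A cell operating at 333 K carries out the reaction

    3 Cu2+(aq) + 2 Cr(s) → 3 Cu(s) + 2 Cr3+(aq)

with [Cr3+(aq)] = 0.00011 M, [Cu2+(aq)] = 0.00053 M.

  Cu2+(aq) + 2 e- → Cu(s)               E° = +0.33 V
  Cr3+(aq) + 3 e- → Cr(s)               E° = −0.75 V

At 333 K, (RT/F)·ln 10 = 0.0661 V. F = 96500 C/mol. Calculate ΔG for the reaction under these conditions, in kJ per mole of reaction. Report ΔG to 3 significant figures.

With Cu²⁺/Cu reduced at the cathode, E°cell = +0.33 − (−0.75) = +1.08 V and n = 6.
Here Q = [Cr3+(aq)]^2 / [Cu2+(aq)]^3 = 81.3 (log Q = 1.910), giving E = +1.08 − (0.0661/6)·(1.910) = +1.0590 V.
Then ΔG = −nFE = −6 × 96500 × +1.0590 J/mol = −613 kJ/mol.

−613 kJ/mol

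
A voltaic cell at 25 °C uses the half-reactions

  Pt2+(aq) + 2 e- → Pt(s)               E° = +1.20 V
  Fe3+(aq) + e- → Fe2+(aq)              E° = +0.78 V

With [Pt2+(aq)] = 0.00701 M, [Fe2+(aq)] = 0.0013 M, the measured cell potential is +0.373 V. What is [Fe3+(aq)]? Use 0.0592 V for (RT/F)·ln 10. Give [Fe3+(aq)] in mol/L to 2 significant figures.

0.00068 M

With Pt²⁺/Pt at the cathode and Fe³⁺/Fe²⁺ at the anode, E°cell = +1.20 − (+0.78) = +0.42 V (n = 2).
Rearranging E = E° − (0.0592/n)·log Q gives log Q = 2(+0.42 − (+0.373))/0.0592 = 1.588.
For Pt2+(aq) + 2 Fe2+(aq) → Pt(s) + 2 Fe3+(aq), the reaction quotient is Q = [Fe3+(aq)]^2 / ([Pt2+(aq)]·[Fe2+(aq)]^2).
Isolating [Fe3+(aq)] in Q = 10^{1.588} yields log [Fe3+(aq)] = −3.169, i.e. 0.00068 M.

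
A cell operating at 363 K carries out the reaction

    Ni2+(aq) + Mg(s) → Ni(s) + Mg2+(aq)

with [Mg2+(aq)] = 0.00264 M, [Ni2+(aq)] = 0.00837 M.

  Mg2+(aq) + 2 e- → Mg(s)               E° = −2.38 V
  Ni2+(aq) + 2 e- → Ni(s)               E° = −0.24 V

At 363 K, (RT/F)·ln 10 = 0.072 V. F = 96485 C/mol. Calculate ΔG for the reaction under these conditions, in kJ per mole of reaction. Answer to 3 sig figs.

−416 kJ/mol

E°cell = −0.24 − (−2.38) = +2.14 V; the balanced reaction transfers n = 2 electrons.
Q = [Mg2+(aq)] / [Ni2+(aq)] = 0.315, so log Q = −0.501 and E = +2.14 − (0.072/2)(−0.501) = +2.1580 V.
Finally ΔG = −nFE = −(2)(96485 C/mol)(+2.1580 V) = −416 kJ/mol.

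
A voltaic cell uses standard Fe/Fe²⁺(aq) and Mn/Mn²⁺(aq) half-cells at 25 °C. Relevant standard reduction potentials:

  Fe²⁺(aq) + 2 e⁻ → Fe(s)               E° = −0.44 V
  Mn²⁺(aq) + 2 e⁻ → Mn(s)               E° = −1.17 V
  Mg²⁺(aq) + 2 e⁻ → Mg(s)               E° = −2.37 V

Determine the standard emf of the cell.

+0.73 V

The Fe²⁺/Fe couple has the higher E°, so Fe ion is reduced (cathode) and Mn is oxidized (anode).
E°cell = E°(cathode) − E°(anode) = −0.44 − (−1.17) = +0.73 V.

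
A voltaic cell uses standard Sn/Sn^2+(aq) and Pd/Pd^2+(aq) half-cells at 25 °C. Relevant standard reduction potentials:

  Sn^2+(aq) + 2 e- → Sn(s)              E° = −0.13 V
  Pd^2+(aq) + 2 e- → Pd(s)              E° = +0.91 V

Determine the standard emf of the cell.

+1.04 V

The Pd²⁺/Pd couple has the higher E°, so Pd ion is reduced (cathode) and Sn is oxidized (anode).
E°cell = E°(cathode) − E°(anode) = +0.91 − (−0.13) = +1.04 V.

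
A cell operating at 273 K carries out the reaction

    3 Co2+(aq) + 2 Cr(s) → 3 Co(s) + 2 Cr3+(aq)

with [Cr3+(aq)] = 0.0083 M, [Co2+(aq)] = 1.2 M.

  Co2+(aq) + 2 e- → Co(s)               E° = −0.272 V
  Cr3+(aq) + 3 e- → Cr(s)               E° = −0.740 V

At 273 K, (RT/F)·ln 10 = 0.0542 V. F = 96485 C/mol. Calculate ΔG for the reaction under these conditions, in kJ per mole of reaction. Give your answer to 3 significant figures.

−294 kJ/mol

With Co²⁺/Co reduced at the cathode, E°cell = −0.272 − (−0.740) = +0.468 V and n = 6.
The reaction quotient is [Cr3+(aq)]^2 / [Co2+(aq)]^3 = 3.99×10^−5; by Nernst, E = +0.468 − (0.0542/6)(−4.399) = +0.5077 V.
Finally ΔG = −nFE = −(6)(96485 C/mol)(+0.5077 V) = −294 kJ/mol.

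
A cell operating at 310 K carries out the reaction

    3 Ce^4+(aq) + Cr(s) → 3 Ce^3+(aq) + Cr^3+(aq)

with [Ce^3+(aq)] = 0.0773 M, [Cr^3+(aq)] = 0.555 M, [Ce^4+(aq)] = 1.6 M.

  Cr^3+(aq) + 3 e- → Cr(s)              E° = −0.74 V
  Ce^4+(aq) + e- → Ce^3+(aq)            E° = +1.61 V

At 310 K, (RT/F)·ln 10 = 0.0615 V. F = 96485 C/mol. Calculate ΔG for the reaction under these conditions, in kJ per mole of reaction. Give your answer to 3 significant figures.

E°cell = +1.61 − (−0.74) = +2.35 V; the balanced reaction transfers n = 3 electrons.
Q = ([Ce^3+(aq)]^3·[Cr^3+(aq)]) / [Ce^4+(aq)]^3 = 6.26×10^−5, so log Q = −4.204 and E = +2.35 − (0.0615/3)(−4.204) = +2.4362 V.
ΔG = −nFE = −(3)(96485)(+2.4362) J/mol = −705 kJ/mol.

−705 kJ/mol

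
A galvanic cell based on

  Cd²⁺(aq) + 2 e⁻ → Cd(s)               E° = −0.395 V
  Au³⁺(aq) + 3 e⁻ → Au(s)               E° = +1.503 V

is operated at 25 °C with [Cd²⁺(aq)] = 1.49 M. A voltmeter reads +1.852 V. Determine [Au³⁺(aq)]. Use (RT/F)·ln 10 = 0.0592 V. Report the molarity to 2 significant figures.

With Au³⁺/Au at the cathode and Cd²⁺/Cd at the anode, E°cell = +1.503 − (−0.395) = +1.898 V (n = 6).
From the Nernst equation, log Q = n(E° − E)/0.0592 = 6·(+1.898 − (+1.852))/0.0592 = 4.662.
The balanced reaction is 2 Au³⁺(aq) + 3 Cd(s) → 2 Au(s) + 3 Cd²⁺(aq), so Q = [Cd²⁺(aq)]^3 / [Au³⁺(aq)]^2.
Isolating [Au³⁺(aq)] in Q = 10^{4.662} yields log [Au³⁺(aq)] = −2.071, i.e. 0.0085 M.

0.0085 M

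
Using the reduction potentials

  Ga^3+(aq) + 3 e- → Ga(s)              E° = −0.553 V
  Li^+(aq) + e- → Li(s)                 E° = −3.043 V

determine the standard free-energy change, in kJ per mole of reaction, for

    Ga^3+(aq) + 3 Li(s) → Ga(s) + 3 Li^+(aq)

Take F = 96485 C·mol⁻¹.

−721 kJ/mol

In the reaction as written Ga^3+(aq) is reduced, so the Ga³⁺/Ga couple is the cathode and Li⁺/Li is the anode.
E°cell = −0.553 − (−3.043) = +2.490 V; balancing electrons gives n = 3.
ΔG° = −nFE°cell = −(3)(96485)(+2.490) J/mol = −721 kJ/mol.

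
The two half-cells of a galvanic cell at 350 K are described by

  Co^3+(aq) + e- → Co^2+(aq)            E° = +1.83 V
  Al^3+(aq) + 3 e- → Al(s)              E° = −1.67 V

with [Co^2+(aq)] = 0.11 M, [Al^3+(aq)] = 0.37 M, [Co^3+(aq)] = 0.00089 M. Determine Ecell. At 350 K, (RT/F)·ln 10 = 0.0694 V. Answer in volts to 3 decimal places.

+3.365 V

Since E°(Co³⁺/Co²⁺) > E°(Al³⁺/Al), Co³⁺/Co²⁺ serves as the cathode.
E°cell = +1.83 − (−1.67) = +3.50 V, with n = 3 electrons transferred.
The balanced reaction is 3 Co^3+(aq) + Al(s) → 3 Co^2+(aq) + Al^3+(aq), so Q = ([Co^2+(aq)]^3·[Al^3+(aq)]) / [Co^3+(aq)]^3 = 6.99×10^5 and log Q = 5.844.
By the Nernst equation, E = +3.50 − (0.0694/3)·(5.844) = +3.365 V.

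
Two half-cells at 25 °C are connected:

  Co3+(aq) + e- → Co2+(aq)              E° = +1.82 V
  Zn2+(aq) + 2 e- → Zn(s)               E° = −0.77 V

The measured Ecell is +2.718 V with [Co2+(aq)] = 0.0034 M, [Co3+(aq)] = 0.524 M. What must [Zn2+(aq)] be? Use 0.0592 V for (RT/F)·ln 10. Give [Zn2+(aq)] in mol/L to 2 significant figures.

With Co³⁺/Co²⁺ at the cathode and Zn²⁺/Zn at the anode, E°cell = +1.82 − (−0.77) = +2.59 V (n = 2).
From the Nernst equation, log Q = n(E° − E)/0.0592 = 2·(+2.59 − (+2.718))/0.0592 = −4.324.
Balancing electrons gives 2 Co3+(aq) + Zn(s) → 2 Co2+(aq) + Zn2+(aq); thus Q = ([Co2+(aq)]^2·[Zn2+(aq)]) / [Co3+(aq)]^2.
Solving for the unknown gives log [Zn2+(aq)] = 0.052, so [Zn2+(aq)] ≈ 1.1 M.

1.1 M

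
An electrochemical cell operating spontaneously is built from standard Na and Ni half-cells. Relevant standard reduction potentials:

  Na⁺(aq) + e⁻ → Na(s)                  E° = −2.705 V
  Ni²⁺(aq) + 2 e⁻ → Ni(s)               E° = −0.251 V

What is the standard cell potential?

The Ni²⁺/Ni couple has the higher E°, so Ni ion is reduced (cathode) and Na is oxidized (anode).
E°cell = E°(cathode) − E°(anode) = −0.251 − (−2.705) = +2.454 V.

+2.454 V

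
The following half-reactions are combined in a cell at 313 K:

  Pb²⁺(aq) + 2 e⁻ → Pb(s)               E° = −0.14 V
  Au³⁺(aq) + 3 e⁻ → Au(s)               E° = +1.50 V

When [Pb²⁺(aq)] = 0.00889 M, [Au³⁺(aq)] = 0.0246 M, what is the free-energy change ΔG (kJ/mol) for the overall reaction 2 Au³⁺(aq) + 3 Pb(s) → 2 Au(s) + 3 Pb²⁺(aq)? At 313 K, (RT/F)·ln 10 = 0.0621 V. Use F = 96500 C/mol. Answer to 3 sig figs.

−967 kJ/mol

E°cell = +1.50 − (−0.14) = +1.64 V; the balanced reaction transfers n = 6 electrons.
Q = [Pb²⁺(aq)]^3 / [Au³⁺(aq)]^2 = 0.00116, so log Q = −2.935 and E = +1.64 − (0.0621/6)(−2.935) = +1.6704 V.
Then ΔG = −nFE = −6 × 96500 × +1.6704 J/mol = −967 kJ/mol.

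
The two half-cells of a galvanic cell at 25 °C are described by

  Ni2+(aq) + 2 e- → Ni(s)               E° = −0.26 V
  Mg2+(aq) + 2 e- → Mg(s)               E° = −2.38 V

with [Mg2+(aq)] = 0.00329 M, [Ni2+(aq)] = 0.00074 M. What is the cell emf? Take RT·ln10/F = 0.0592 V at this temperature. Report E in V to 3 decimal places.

+2.101 V

Since E°(Ni²⁺/Ni) > E°(Mg²⁺/Mg), Ni²⁺/Ni serves as the cathode.
E°cell = E°cat − E°an = −0.26 − (−2.38) = +2.12 V; n = 2.
For the overall reaction Ni2+(aq) + Mg(s) → Ni(s) + Mg2+(aq), Q = [Mg2+(aq)] / [Ni2+(aq)] = 4.45, giving log Q = 0.648.
Applying E = E° − (RT ln10/nF)·log Q gives +2.12 − (0.0592/2)(0.648) = +2.101 V.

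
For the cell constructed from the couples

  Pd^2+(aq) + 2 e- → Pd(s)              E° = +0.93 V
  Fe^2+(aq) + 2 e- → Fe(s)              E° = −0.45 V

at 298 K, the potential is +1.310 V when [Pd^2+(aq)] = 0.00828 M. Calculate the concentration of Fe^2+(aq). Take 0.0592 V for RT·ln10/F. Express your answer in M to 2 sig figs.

1.9 M

With Pd²⁺/Pd at the cathode and Fe²⁺/Fe at the anode, E°cell = +0.93 − (−0.45) = +1.38 V (n = 2).
Rearranging E = E° − (0.0592/n)·log Q gives log Q = 2(+1.38 − (+1.310))/0.0592 = 2.365.
For Pd^2+(aq) + Fe(s) → Pd(s) + Fe^2+(aq), the reaction quotient is Q = [Fe^2+(aq)] / [Pd^2+(aq)].
Solving for the unknown gives log [Fe^2+(aq)] = 0.283, so [Fe^2+(aq)] ≈ 1.9 M.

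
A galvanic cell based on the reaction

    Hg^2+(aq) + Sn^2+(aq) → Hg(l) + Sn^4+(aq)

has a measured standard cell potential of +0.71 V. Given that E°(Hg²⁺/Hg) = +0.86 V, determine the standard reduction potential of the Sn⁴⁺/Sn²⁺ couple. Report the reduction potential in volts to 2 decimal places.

+0.15 V

In the reaction as written the Hg²⁺/Hg couple is reduced (cathode) and Sn⁴⁺/Sn²⁺ is oxidized (anode), so E°cell = E°(Hg²⁺/Hg) − E°(Sn⁴⁺/Sn²⁺).
E°(Sn⁴⁺/Sn²⁺) = E°(cathode) − E°cell = +0.86 − (+0.71) = +0.15 V.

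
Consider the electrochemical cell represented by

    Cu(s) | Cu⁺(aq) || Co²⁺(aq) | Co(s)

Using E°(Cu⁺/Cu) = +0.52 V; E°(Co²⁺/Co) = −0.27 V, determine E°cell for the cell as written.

By convention the left-hand electrode in cell notation is the anode (oxidation) and the right-hand electrode is the cathode (reduction).
E°cell = E°(right) − E°(left) = −0.27 − (+0.52) = −0.79 V.
The negative sign shows that, as written, the cell would require an external voltage to drive the reaction.

−0.79 V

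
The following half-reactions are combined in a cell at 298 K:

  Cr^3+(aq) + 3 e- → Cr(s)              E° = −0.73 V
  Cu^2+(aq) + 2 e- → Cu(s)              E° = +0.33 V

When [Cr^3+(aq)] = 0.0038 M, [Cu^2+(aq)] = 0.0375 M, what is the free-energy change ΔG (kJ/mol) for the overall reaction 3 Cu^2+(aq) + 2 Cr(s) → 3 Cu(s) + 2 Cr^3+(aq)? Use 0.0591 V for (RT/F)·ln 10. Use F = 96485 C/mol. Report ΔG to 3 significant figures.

−617 kJ/mol

With Cu²⁺/Cu reduced at the cathode, E°cell = +0.33 − (−0.73) = +1.06 V and n = 6.
The reaction quotient is [Cr^3+(aq)]^2 / [Cu^2+(aq)]^3 = 0.274; by Nernst, E = +1.06 − (0.0591/6)(−0.563) = +1.0655 V.
ΔG = −nFE = −(6)(96485)(+1.0655) J/mol = −617 kJ/mol.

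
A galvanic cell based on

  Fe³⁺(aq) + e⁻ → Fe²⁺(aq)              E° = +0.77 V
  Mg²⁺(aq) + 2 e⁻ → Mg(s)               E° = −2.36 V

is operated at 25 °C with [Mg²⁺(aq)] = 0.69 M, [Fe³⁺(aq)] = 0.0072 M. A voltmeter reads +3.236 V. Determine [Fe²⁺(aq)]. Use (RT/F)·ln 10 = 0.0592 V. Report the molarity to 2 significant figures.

0.00014 M

The Fe³⁺/Fe²⁺ couple has the larger reduction potential, so it is the cathode: E°cell = +0.77 − (−2.36) = +3.13 V and n = 2.
From the Nernst equation, log Q = n(E° − E)/0.0592 = 2·(+3.13 − (+3.236))/0.0592 = −3.581.
The balanced reaction is 2 Fe³⁺(aq) + Mg(s) → 2 Fe²⁺(aq) + Mg²⁺(aq), so Q = ([Fe²⁺(aq)]^2·[Mg²⁺(aq)]) / [Fe³⁺(aq)]^2.
Substituting the known concentrations and solving, log [Fe²⁺(aq)] = −3.853 and [Fe²⁺(aq)] = 0.00014 M.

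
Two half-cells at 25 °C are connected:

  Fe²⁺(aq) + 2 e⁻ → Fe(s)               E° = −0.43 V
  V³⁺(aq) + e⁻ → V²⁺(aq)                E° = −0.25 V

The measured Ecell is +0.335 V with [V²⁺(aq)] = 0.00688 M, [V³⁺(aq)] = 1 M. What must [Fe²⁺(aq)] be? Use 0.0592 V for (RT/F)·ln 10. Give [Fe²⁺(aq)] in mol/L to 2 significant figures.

V³⁺/V²⁺ is the cathode (higher E°); E°cell = −0.25 − (−0.43) = +0.18 V with n = 2.
From the Nernst equation, log Q = n(E° − E)/0.0592 = 2·(+0.18 − (+0.335))/0.0592 = −5.236.
For 2 V³⁺(aq) + Fe(s) → 2 V²⁺(aq) + Fe²⁺(aq), the reaction quotient is Q = ([V²⁺(aq)]^2·[Fe²⁺(aq)]) / [V³⁺(aq)]^2.
Substituting the known concentrations and solving, log [Fe²⁺(aq)] = −0.911 and [Fe²⁺(aq)] = 0.12 M.

0.12 M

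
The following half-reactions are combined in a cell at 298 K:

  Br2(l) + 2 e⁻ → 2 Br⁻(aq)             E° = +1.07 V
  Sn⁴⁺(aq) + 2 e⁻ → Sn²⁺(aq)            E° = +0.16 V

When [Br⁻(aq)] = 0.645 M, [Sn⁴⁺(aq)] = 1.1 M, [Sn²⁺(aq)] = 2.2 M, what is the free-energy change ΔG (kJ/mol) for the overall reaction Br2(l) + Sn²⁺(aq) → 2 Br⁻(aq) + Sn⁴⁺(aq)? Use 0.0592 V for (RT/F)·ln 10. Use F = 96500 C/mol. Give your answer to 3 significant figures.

−180 kJ/mol

E°cell = +1.07 − (+0.16) = +0.91 V; the balanced reaction transfers n = 2 electrons.
Q = ([Br⁻(aq)]^2·[Sn⁴⁺(aq)]) / [Sn²⁺(aq)] = 0.208, so log Q = −0.682 and E = +0.91 − (0.0592/2)(−0.682) = +0.9302 V.
ΔG = −nFE = −(2)(96500)(+0.9302) J/mol = −180 kJ/mol.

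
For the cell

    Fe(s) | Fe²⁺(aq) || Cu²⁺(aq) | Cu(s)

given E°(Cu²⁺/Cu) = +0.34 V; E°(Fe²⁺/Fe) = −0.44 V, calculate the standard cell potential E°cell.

+0.78 V

By convention the left-hand electrode in cell notation is the anode (oxidation) and the right-hand electrode is the cathode (reduction).
E°cell = E°(right) − E°(left) = +0.34 − (−0.44) = +0.78 V.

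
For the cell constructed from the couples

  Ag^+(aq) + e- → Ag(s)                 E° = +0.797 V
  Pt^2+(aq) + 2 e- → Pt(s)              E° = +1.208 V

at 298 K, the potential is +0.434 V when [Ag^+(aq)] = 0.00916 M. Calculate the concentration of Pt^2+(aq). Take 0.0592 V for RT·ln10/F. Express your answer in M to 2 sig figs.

Pt²⁺/Pt is the cathode (higher E°); E°cell = +1.208 − (+0.797) = +0.411 V with n = 2.
Rearranging E = E° − (0.0592/n)·log Q gives log Q = 2(+0.411 − (+0.434))/0.0592 = −0.777.
The balanced reaction is Pt^2+(aq) + 2 Ag(s) → Pt(s) + 2 Ag^+(aq), so Q = [Ag^+(aq)]^2 / [Pt^2+(aq)].
Isolating [Pt^2+(aq)] in Q = 10^{−0.777} yields log [Pt^2+(aq)] = −3.299, i.e. 0.00050 M.

0.00050 M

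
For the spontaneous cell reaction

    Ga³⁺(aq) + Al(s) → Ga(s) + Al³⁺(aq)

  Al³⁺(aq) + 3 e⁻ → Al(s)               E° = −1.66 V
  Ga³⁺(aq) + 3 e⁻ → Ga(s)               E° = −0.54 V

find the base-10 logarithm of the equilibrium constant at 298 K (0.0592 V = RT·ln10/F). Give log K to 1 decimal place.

The Ga³⁺/Ga couple is reduced (cathode); E°cell = −0.54 − (−1.66) = +1.12 V with n = 3.
At equilibrium E = 0, so log K = nE°cell / 0.0592 = (3)(+1.12) / 0.0592 = 56.8.

log K = 56.8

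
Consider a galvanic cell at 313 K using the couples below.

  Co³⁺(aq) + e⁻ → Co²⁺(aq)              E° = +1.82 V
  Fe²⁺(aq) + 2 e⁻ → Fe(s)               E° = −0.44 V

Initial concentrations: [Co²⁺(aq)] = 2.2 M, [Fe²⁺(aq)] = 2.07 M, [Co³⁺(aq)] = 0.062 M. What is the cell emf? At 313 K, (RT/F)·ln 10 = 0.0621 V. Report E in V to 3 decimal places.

The Co³⁺/Co²⁺ couple has the more positive E°, so it is the cathode; Fe²⁺/Fe is the anode.
E°cell = E°cat − E°an = +1.82 − (−0.44) = +2.26 V; n = 2.
Balancing gives 2 Co³⁺(aq) + Fe(s) → 2 Co²⁺(aq) + Fe²⁺(aq); hence Q = ([Co²⁺(aq)]^2·[Fe²⁺(aq)]) / [Co³⁺(aq)]^2 = 2.61×10^3 (log Q = 3.416).
E = E° − (0.0621/n)·log Q = +2.26 − (0.0621/2)(3.416) = +2.154 V.

+2.154 V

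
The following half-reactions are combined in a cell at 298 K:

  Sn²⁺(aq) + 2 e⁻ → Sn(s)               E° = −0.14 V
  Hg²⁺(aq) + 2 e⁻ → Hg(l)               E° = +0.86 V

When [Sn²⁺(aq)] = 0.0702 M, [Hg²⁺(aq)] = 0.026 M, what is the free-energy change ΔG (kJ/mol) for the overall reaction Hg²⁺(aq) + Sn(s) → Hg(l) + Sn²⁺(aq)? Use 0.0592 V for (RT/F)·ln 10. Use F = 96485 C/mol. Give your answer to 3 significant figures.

−190 kJ/mol

The standard cell potential is +0.86 − (−0.14) = +1.00 V, with n = 2 electrons in the balanced equation.
Q = [Sn²⁺(aq)] / [Hg²⁺(aq)] = 2.7, so log Q = 0.431 and E = +1.00 − (0.0592/2)(0.431) = +0.9872 V.
ΔG = −nFE = −(2)(96485)(+0.9872) J/mol = −190 kJ/mol.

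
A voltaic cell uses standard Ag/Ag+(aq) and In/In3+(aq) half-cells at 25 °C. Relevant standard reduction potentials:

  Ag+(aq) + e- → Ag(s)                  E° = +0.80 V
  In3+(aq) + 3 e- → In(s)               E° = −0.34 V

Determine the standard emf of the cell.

+1.14 V

Of the two couples in this cell, the one with the more positive reduction potential is reduced at the cathode: here that is Ag⁺/Ag (+0.80 V); In³⁺/In (−0.34 V) is the anode.
E°cell = E°(cathode) − E°(anode) = +0.80 − (−0.34) = +1.14 V.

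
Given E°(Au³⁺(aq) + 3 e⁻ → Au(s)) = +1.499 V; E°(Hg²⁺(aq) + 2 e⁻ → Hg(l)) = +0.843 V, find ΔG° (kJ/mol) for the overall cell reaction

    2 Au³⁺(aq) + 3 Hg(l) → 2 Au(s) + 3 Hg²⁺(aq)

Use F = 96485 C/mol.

In the reaction as written Au³⁺(aq) is reduced, so the Au³⁺/Au couple is the cathode and Hg²⁺/Hg is the anode.
E°cell = +1.499 − (+0.843) = +0.656 V; balancing electrons gives n = 6.
ΔG° = −nFE°cell = −(6)(96485)(+0.656) J/mol = −380 kJ/mol.

−380 kJ/mol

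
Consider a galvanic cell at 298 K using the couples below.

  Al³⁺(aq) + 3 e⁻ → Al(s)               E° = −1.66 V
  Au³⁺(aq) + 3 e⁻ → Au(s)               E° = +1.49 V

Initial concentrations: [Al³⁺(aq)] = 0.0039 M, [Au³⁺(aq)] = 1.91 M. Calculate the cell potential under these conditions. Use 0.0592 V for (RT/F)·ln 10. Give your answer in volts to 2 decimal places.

+3.20 V

The Au³⁺/Au couple has the more positive E°, so it is the cathode; Al³⁺/Al is the anode.
E°cell = +1.49 − (−1.66) = +3.15 V, with n = 3 electrons transferred.
Balancing gives Au³⁺(aq) + Al(s) → Au(s) + Al³⁺(aq); hence Q = [Al³⁺(aq)] / [Au³⁺(aq)] = 0.00204 (log Q = −2.690).
By the Nernst equation, E = +3.15 − (0.0592/3)·(−2.690) = +3.20 V.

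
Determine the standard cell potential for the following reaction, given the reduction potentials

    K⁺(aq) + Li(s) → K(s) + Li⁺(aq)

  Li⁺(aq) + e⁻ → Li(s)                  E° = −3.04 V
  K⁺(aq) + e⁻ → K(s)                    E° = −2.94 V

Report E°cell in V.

+0.10 V

In the reaction as written, K⁺(aq) is reduced (cathode) and Li⁺(aq) is produced by oxidation at the anode.
E°cell = E°(cathode) − E°(anode) = −2.94 − (−3.04) = +0.10 V.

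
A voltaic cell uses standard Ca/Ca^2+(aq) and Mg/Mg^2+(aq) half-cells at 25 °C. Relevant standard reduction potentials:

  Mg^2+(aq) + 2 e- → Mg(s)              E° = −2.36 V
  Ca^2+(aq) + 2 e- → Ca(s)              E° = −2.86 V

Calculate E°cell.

+0.50 V

Of the two couples in this cell, the one with the more positive reduction potential is reduced at the cathode: here that is Mg²⁺/Mg (−2.36 V); Ca²⁺/Ca (−2.86 V) is the anode.
E°cell = E°(cathode) − E°(anode) = −2.36 − (−2.86) = +0.50 V.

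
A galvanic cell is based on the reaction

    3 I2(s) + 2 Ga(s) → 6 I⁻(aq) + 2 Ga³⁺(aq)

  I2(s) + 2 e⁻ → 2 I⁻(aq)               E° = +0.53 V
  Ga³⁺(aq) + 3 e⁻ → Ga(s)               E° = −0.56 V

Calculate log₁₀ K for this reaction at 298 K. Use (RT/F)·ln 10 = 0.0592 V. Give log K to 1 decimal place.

The I₂/I⁻ couple is reduced (cathode); E°cell = +0.53 − (−0.56) = +1.09 V with n = 6.
At equilibrium E = 0, so log K = nE°cell / 0.0592 = (6)(+1.09) / 0.0592 = 110.5.

log K = 110.5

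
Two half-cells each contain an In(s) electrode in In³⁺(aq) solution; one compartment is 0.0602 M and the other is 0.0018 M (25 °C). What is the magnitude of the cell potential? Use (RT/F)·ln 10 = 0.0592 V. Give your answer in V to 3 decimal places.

0.030 V

For a concentration cell E°cell = 0, since both electrodes use the same couple.
The compartment with the higher In³⁺(aq) concentration (0.0602 M) acts as the cathode; ions are reduced there and produced at the dilute (0.0018 M) anode.
With n = 3, Ecell = −(0.0592/3)·log([dilute]/[conc]) = −(0.0592/3)·log(0.0018/0.0602) = +0.030 V.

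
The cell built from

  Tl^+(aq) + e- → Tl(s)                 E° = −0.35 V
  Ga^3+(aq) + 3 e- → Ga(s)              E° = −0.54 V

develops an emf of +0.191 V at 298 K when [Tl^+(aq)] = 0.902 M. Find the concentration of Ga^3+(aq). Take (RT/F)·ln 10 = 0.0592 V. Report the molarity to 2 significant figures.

0.65 M

The Tl⁺/Tl couple has the larger reduction potential, so it is the cathode: E°cell = −0.35 − (−0.54) = +0.19 V and n = 3.
Since E = E° − (0.0592/n)·log Q, log Q = n(E° − E)/0.0592 = −0.051.
The balanced reaction is 3 Tl^+(aq) + Ga(s) → 3 Tl(s) + Ga^3+(aq), so Q = [Ga^3+(aq)] / [Tl^+(aq)]^3.
Solving for the unknown gives log [Ga^3+(aq)] = −0.185, so [Ga^3+(aq)] ≈ 0.65 M.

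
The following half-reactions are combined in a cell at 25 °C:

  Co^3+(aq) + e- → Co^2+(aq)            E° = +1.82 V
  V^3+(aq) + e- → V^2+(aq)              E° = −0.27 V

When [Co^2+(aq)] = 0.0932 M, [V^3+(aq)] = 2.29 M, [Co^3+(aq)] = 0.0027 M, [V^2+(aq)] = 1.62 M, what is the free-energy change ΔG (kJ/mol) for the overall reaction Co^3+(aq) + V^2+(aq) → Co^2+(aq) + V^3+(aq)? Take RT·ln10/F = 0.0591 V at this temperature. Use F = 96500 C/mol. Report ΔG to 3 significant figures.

−192 kJ/mol

With Co³⁺/Co²⁺ reduced at the cathode, E°cell = +1.82 − (−0.27) = +2.09 V and n = 1.
The reaction quotient is ([Co^2+(aq)]·[V^3+(aq)]) / ([Co^3+(aq)]·[V^2+(aq)]) = 48.8; by Nernst, E = +2.09 − (0.0591/1)(1.688) = +1.9902 V.
Finally ΔG = −nFE = −(1)(96500 C/mol)(+1.9902 V) = −192 kJ/mol.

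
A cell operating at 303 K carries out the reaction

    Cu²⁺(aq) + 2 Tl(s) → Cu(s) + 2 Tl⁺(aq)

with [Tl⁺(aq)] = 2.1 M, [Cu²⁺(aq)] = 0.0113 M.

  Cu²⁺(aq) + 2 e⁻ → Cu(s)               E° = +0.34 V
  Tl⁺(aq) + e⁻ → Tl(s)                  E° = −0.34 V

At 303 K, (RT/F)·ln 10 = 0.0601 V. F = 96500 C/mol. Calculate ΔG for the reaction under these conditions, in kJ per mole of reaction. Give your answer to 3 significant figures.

With Cu²⁺/Cu reduced at the cathode, E°cell = +0.34 − (−0.34) = +0.68 V and n = 2.
The reaction quotient is [Tl⁺(aq)]^2 / [Cu²⁺(aq)] = 390; by Nernst, E = +0.68 − (0.0601/2)(2.591) = +0.6021 V.
Finally ΔG = −nFE = −(2)(96500 C/mol)(+0.6021 V) = −116 kJ/mol.

−116 kJ/mol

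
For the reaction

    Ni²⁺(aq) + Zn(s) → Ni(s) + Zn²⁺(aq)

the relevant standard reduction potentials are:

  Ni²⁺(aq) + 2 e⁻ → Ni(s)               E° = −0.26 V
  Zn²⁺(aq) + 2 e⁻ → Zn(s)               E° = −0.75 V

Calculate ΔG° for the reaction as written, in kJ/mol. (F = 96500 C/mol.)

In the reaction as written Ni²⁺(aq) is reduced, so the Ni²⁺/Ni couple is the cathode and Zn²⁺/Zn is the anode.
E°cell = −0.26 − (−0.75) = +0.49 V; balancing electrons gives n = 2.
ΔG° = −nFE°cell = −(2)(96500)(+0.49) J/mol = −94.6 kJ/mol.

−94.6 kJ/mol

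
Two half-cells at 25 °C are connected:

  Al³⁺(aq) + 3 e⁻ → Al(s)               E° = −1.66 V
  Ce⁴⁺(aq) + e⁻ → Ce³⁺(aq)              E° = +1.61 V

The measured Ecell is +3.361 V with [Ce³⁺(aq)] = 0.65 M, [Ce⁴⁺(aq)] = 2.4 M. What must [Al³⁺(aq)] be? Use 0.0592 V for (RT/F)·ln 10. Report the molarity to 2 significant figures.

0.0012 M

With Ce⁴⁺/Ce³⁺ at the cathode and Al³⁺/Al at the anode, E°cell = +1.61 − (−1.66) = +3.27 V (n = 3).
Rearranging E = E° − (0.0592/n)·log Q gives log Q = 3(+3.27 − (+3.361))/0.0592 = −4.611.
Balancing electrons gives 3 Ce⁴⁺(aq) + Al(s) → 3 Ce³⁺(aq) + Al³⁺(aq); thus Q = ([Ce³⁺(aq)]^3·[Al³⁺(aq)]) / [Ce⁴⁺(aq)]^3.
Isolating [Al³⁺(aq)] in Q = 10^{−4.611} yields log [Al³⁺(aq)] = −2.909, i.e. 0.0012 M.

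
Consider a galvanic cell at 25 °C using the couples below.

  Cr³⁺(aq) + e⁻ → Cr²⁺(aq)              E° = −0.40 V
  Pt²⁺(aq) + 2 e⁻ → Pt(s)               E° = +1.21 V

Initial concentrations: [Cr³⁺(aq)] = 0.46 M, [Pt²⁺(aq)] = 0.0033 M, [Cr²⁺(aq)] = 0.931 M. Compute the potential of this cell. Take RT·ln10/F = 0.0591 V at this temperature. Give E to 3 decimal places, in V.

+1.555 V

The Pt²⁺/Pt couple has the more positive E°, so it is the cathode; Cr³⁺/Cr²⁺ is the anode.
The standard potential is +1.21 − (−0.40) = +1.61 V and the balanced reaction transfers n = 2 electrons.
For the overall reaction Pt²⁺(aq) + 2 Cr²⁺(aq) → Pt(s) + 2 Cr³⁺(aq), Q = [Cr³⁺(aq)]^2 / ([Pt²⁺(aq)]·[Cr²⁺(aq)]^2) = 74, giving log Q = 1.869.
By the Nernst equation, E = +1.61 − (0.0591/2)·(1.869) = +1.555 V.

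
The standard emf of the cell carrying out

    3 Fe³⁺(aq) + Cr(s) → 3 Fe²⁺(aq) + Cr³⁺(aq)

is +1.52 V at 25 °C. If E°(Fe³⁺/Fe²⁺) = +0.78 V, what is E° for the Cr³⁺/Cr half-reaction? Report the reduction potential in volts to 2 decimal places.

In the reaction as written the Fe³⁺/Fe²⁺ couple is reduced (cathode) and Cr³⁺/Cr is oxidized (anode), so E°cell = E°(Fe³⁺/Fe²⁺) − E°(Cr³⁺/Cr).
E°(Cr³⁺/Cr) = E°(cathode) − E°cell = +0.78 − (+1.52) = −0.74 V.

−0.74 V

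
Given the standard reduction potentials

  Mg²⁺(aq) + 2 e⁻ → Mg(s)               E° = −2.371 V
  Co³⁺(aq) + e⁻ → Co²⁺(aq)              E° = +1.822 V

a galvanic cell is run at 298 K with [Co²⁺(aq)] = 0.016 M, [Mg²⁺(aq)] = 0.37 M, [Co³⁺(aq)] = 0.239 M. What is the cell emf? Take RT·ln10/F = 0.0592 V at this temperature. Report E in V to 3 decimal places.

+4.275 V

Since E°(Co³⁺/Co²⁺) > E°(Mg²⁺/Mg), Co³⁺/Co²⁺ serves as the cathode.
The standard potential is +1.822 − (−2.371) = +4.193 V and the balanced reaction transfers n = 2 electrons.
Balancing gives 2 Co³⁺(aq) + Mg(s) → 2 Co²⁺(aq) + Mg²⁺(aq); hence Q = ([Co²⁺(aq)]^2·[Mg²⁺(aq)]) / [Co³⁺(aq)]^2 = 0.00166 (log Q = −2.780).
Applying E = E° − (RT ln10/nF)·log Q gives +4.193 − (0.0592/2)(−2.780) = +4.275 V.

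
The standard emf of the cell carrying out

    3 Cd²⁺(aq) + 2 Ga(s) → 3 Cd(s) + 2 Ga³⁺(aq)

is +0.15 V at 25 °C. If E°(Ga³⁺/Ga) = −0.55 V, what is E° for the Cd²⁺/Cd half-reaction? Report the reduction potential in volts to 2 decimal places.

−0.40 V

In the reaction as written the Cd²⁺/Cd couple is reduced (cathode) and Ga³⁺/Ga is oxidized (anode), so E°cell = E°(Cd²⁺/Cd) − E°(Ga³⁺/Ga).
E°(Cd²⁺/Cd) = E°cell + E°(anode) = +0.15 + (−0.55) = −0.40 V.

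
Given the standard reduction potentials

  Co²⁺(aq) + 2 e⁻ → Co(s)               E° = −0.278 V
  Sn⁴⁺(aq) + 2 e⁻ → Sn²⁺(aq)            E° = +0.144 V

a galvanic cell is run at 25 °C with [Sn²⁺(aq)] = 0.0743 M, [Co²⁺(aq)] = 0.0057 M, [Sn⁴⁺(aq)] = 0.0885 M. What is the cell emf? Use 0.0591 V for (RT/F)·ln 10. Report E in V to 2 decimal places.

+0.49 V

The Sn⁴⁺/Sn²⁺ couple has the more positive E°, so it is the cathode; Co²⁺/Co is the anode.
E°cell = +0.144 − (−0.278) = +0.422 V, with n = 2 electrons transferred.
For the overall reaction Sn⁴⁺(aq) + Co(s) → Sn²⁺(aq) + Co²⁺(aq), Q = ([Sn²⁺(aq)]·[Co²⁺(aq)]) / [Sn⁴⁺(aq)] = 0.00479, giving log Q = −2.320.
E = E° − (0.0591/n)·log Q = +0.422 − (0.0591/2)(−2.320) = +0.49 V.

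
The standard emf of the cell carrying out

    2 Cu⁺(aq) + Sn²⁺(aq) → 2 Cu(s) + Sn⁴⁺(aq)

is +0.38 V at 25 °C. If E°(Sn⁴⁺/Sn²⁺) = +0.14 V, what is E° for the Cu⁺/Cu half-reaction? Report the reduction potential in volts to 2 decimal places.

In the reaction as written the Cu⁺/Cu couple is reduced (cathode) and Sn⁴⁺/Sn²⁺ is oxidized (anode), so E°cell = E°(Cu⁺/Cu) − E°(Sn⁴⁺/Sn²⁺).
E°(Cu⁺/Cu) = E°cell + E°(anode) = +0.38 + (+0.14) = +0.52 V.

+0.52 V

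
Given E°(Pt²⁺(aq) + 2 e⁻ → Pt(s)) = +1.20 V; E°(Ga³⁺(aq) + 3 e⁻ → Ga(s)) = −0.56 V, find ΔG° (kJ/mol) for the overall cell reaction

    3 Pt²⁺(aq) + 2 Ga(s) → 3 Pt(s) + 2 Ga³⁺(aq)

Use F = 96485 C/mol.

In the reaction as written Pt²⁺(aq) is reduced, so the Pt²⁺/Pt couple is the cathode and Ga³⁺/Ga is the anode.
E°cell = +1.20 − (−0.56) = +1.76 V; balancing electrons gives n = 6.
ΔG° = −nFE°cell = −(6)(96485)(+1.76) J/mol = −1019 kJ/mol.

−1019 kJ/mol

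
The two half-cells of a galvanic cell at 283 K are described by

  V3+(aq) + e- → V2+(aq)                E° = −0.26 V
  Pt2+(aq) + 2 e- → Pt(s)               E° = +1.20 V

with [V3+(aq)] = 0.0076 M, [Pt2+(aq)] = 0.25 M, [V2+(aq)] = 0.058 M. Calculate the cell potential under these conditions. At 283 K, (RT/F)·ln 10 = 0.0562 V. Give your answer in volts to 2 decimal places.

+1.49 V

Since E°(Pt²⁺/Pt) > E°(V³⁺/V²⁺), Pt²⁺/Pt serves as the cathode.
E°cell = +1.20 − (−0.26) = +1.46 V, with n = 2 electrons transferred.
Balancing gives Pt2+(aq) + 2 V2+(aq) → Pt(s) + 2 V3+(aq); hence Q = [V3+(aq)]^2 / ([Pt2+(aq)]·[V2+(aq)]^2) = 0.0687 (log Q = −1.163).
By the Nernst equation, E = +1.46 − (0.0562/2)·(−1.163) = +1.49 V.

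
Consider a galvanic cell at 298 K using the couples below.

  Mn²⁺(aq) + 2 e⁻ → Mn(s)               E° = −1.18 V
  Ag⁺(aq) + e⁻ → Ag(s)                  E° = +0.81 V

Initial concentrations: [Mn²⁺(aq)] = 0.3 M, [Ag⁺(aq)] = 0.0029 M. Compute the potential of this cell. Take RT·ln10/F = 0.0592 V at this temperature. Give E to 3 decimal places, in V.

+1.855 V

The Ag⁺/Ag couple has the more positive E°, so it is the cathode; Mn²⁺/Mn is the anode.
E°cell = +0.81 − (−1.18) = +1.99 V, with n = 2 electrons transferred.
Balancing gives 2 Ag⁺(aq) + Mn(s) → 2 Ag(s) + Mn²⁺(aq); hence Q = [Mn²⁺(aq)] / [Ag⁺(aq)]^2 = 3.57×10^4 (log Q = 4.552).
By the Nernst equation, E = +1.99 − (0.0592/2)·(4.552) = +1.855 V.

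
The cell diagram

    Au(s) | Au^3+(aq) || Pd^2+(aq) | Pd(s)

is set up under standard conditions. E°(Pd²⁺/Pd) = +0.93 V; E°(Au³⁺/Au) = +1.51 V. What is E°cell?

−0.58 V

By convention the left-hand electrode in cell notation is the anode (oxidation) and the right-hand electrode is the cathode (reduction).
E°cell = E°(right) − E°(left) = +0.93 − (+1.51) = −0.58 V.
The negative sign shows that, as written, the cell would require an external voltage to drive the reaction.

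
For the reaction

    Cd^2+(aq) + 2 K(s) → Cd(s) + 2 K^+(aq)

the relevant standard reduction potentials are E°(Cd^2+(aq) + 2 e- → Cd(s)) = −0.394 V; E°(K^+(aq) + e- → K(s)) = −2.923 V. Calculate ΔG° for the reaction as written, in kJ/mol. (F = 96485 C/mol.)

−488 kJ/mol

In the reaction as written Cd^2+(aq) is reduced, so the Cd²⁺/Cd couple is the cathode and K⁺/K is the anode.
E°cell = −0.394 − (−2.923) = +2.529 V; balancing electrons gives n = 2.
ΔG° = −nFE°cell = −(2)(96485)(+2.529) J/mol = −488 kJ/mol.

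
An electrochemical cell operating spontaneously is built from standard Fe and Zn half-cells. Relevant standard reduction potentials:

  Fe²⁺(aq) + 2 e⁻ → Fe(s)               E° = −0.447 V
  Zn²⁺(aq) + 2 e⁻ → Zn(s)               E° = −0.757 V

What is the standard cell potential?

+0.310 V

The Fe²⁺/Fe couple has the higher E°, so Fe ion is reduced (cathode) and Zn is oxidized (anode).
E°cell = E°(cathode) − E°(anode) = −0.447 − (−0.757) = +0.310 V.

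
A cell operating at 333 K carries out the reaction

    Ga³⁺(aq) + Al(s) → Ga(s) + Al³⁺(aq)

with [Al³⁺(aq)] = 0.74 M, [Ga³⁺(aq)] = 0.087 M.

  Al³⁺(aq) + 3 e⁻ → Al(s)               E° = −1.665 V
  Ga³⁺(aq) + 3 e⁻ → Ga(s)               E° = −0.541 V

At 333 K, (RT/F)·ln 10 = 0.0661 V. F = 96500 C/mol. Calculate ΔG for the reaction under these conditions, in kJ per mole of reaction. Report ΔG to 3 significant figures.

E°cell = −0.541 − (−1.665) = +1.124 V; the balanced reaction transfers n = 3 electrons.
The reaction quotient is [Al³⁺(aq)] / [Ga³⁺(aq)] = 8.51; by Nernst, E = +1.124 − (0.0661/3)(0.930) = +1.1035 V.
Finally ΔG = −nFE = −(3)(96500 C/mol)(+1.1035 V) = −319 kJ/mol.

−319 kJ/mol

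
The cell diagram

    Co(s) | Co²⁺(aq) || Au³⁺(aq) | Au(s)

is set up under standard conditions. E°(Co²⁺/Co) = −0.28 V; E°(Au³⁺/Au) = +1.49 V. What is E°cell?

By convention the left-hand electrode in cell notation is the anode (oxidation) and the right-hand electrode is the cathode (reduction).
E°cell = E°(right) − E°(left) = +1.49 − (−0.28) = +1.77 V.

+1.77 V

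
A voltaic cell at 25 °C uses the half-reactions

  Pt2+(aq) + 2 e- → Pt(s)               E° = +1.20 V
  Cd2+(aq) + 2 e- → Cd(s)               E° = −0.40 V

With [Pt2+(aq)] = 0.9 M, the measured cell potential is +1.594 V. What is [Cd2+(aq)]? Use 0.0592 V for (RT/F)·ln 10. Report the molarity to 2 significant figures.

The Pt²⁺/Pt couple has the larger reduction potential, so it is the cathode: E°cell = +1.20 − (−0.40) = +1.60 V and n = 2.
Rearranging E = E° − (0.0592/n)·log Q gives log Q = 2(+1.60 − (+1.594))/0.0592 = 0.203.
Balancing electrons gives Pt2+(aq) + Cd(s) → Pt(s) + Cd2+(aq); thus Q = [Cd2+(aq)] / [Pt2+(aq)].
Substituting the known concentrations and solving, log [Cd2+(aq)] = 0.157 and [Cd2+(aq)] = 1.4 M.

1.4 M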